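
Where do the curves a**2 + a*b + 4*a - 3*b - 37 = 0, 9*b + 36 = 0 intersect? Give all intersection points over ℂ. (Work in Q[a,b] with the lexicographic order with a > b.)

Compute a lex Gröbner basis by Buchberger's algorithm.
f_1 = a**2 + a*b + 4*a - 3*b - 37, LT = a**2.
f_2 = 9*b + 36, LT = b.

The S-polynomials (S(f_1,f_2)) all reduce to 0 modulo the current basis, so we have a Gröbner basis.
Inter-reduce: drop elements whose leading term is divisible by another's, tail-reduce, and make monic.
Reduced Gröbner basis: {a**2 - 25, b + 4}.

A lex Gröbner basis eliminates variables successively. Here b + 4 depends only on b, with roots {-4}; lifting each root through the earlier basis elements recovers the full solutions.
  b = -4: the earlier basis element becomes a**2 - 25 = 0, giving a = -5, 5 — points (-5, -4), (5, -4).
This is the nonlinear analogue of row-reducing a linear system.

{(-5, -4), (5, -4)}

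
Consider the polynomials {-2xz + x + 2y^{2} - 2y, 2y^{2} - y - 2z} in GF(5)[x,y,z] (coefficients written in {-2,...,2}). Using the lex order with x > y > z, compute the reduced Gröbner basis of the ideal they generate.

f_1 = -2xz + x + 2y^{2} - 2y, LT = xz.
f_2 = 2y^{2} - y - 2z, LT = y^{2}.

The S-polynomials (S(f_1,f_2)) all reduce to 0 modulo the current basis, so we have a Gröbner basis.

G = {xz + 2x - 2y - z, y^{2} + 2y - z}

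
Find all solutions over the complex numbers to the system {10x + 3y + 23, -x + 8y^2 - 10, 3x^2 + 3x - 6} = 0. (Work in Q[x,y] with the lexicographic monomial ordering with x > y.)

Compute a lex Gröbner basis by Buchberger's algorithm.
f_1 = 10x + 3y + 23, LT = x.
f_2 = -x + 8y^2 - 10, LT = x.
f_3 = 3x^2 + 3x - 6, LT = x^2.

S(f_1,f_2): lcm = x. S = 8y^2 + 3/10y - 77/10.
  leading term y^2: no divisor's leading term divides it; move 8y^2 to the remainder.
  leading term y: no divisor's leading term divides it; move 3/10y to the remainder.
  leading term 1: no divisor's leading term divides it; move -77/10 to the remainder.
  remainder 8y^2 + 3/10y - 77/10 ≠ 0; add h_4 = 8y^2 + 3/10y - 77/10 to the basis.

S(f_1,f_3): lcm = x^2. S = 3/10xy + 13/10x + 2.
  leading term xy: subtract (3/100y)·f_1 from 3/10xy + 13/10x + 2 → 13/10x - 9/100y^2 - 69/100y + 2
  leading term x: subtract (13/100)·f_1 from 13/10x - 9/100y^2 - 69/100y + 2 → -9/100y^2 - 27/25y - 99/100
  leading term y^2: subtract (-9/800)·h_4 from -9/100y^2 - 27/25y - 99/100 → -8613/8000y - 8613/8000
  leading term y: no divisor's leading term divides it; move -8613/8000y to the remainder.
  leading term 1: no divisor's leading term divides it; move -8613/8000 to the remainder.
  remainder -8613/8000y - 8613/8000 ≠ 0; add h_5 = -8613/8000y - 8613/8000 to the basis.

The other S-polynomials (S(f_2,f_3), S(f_1,h_4), S(f_2,h_4), S(f_3,h_4), S(f_1,h_5), S(f_2,h_5), S(f_3,h_5), S(h_4,h_5)) all reduce to 0 modulo the current basis, so we have a Gröbner basis.
Inter-reduce: drop elements whose leading term is divisible by another's, tail-reduce, and make monic.
Reduced Gröbner basis: {x + 2, y + 1}.

The lex basis is triangular: the last element involves only y. Solving y + 1 = 0 gives y ∈ {-1}; substituting each value into the earlier elements determines the remaining variables.
  y = -1: the earlier basis element becomes x + 2 = 0, giving x = -2 — point (-2, -1).
Check: every point annihilates each of the original generators.

{(-2, -1)}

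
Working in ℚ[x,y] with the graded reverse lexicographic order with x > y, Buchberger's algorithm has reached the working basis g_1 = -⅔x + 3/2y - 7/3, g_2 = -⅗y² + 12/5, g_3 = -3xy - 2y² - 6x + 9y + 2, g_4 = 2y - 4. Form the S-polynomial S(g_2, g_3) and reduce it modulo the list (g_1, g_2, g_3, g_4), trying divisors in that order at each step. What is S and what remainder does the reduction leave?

S(g_2, g_3) = -⅔y³ - 2xy + 3y² - 4x + ⅔y; remainder on division = 0.

lcm(LM(g_2), LM(g_3)) = xy².
S = (lcm/LT(g_2))·g_2 − (lcm/LT(g_3))·g_3 = -⅔y³ - 2xy + 3y² - 4x + ⅔y.
Reduce S modulo (g_1, g_2, g_3, g_4) in that order:
  leading term y³: subtract (10/9y)·g_2 from -⅔y³ - 2xy + 3y² - 4x + ⅔y → -2xy + 3y² - 4x - 2y
  leading term xy: subtract (3y)·g_1 from -2xy + 3y² - 4x - 2y → -3/2y² - 4x + 5y
  leading term y²: subtract (5/2)·g_2 from -3/2y² - 4x + 5y → -4x + 5y - 6
  leading term x: subtract (6)·g_1 from -4x + 5y - 6 → -4y + 8
  leading term y: subtract (-2)·g_4 from -4y + 8 → 0
The remainder is 0, so this S-polynomial contributes no new basis element.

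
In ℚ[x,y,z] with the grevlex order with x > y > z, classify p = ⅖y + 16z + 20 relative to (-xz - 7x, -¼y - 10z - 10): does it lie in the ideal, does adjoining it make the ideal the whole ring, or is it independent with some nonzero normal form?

Adjoining ⅖y + 16z + 20 makes the ideal the whole ring: the system is inconsistent.

First compute the reduced Gröbner basis of I by Buchberger's algorithm.
f_1 = -xz - 7x, LT = xz.
f_2 = -¼y - 10z - 10, LT = y.

The S-polynomials (S(f_1,f_2)) all reduce to 0 modulo the current basis, so we have a Gröbner basis.
Inter-reduce: drop elements whose leading term is divisible by another's, tail-reduce, and make monic.
Reduced Gröbner basis: {xz + 7x, y + 40z + 40}.
Label its elements g_1 = xz + 7x, g_2 = y + 40z + 40.

Reduce p = ⅖y + 16z + 20 modulo G:
  leading term y: subtract (⅖)·g_2 from ⅖y + 16z + 20 → 4
  leading term 1: no divisor's leading term divides it; move 4 to the remainder.
  normal form = 4.
The normal form is nonzero, so p ∉ I. Since p minus its normal form lies in I, I + (p) = I + (r) where r = 4; decide whether this ideal is the whole ring.
Here r = 4 is a nonzero constant, hence a unit: 1 ∈ I + (p), the Gröbner basis of I + (p) is {1}, and the enlarged system has no common solution — adjoining p is inconsistent.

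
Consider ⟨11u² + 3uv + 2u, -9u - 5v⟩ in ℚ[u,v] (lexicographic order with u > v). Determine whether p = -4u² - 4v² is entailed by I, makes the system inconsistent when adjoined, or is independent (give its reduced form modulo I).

-4u² - 4v² is independent of I; its normal form modulo I is -212/63v.

First compute the reduced Gröbner basis of I by Buchberger's algorithm.
f_1 = 11u² + 3uv + 2u, LT = u².
f_2 = -9u - 5v, LT = u.

S(f_1,f_2): lcm = u². S = -28/99uv + 2/11u.
  reduce S modulo (f_1, f_2):
  remainder 140/891v² - 10/99v ≠ 0; add h_3 = 140/891v² - 10/99v to the basis.

The other S-polynomials (S(f_1,h_3), S(f_2,h_3)) all reduce to 0 modulo the current basis, so we have a Gröbner basis.
Inter-reduce: drop elements whose leading term is divisible by another's, tail-reduce, and make monic.
Reduced Gröbner basis: {u + 5/9v, v² - 9/14v}.
Label its elements g_1 = u + 5/9v, g_2 = v² - 9/14v.

Reduce p = -4u² - 4v² modulo G:
  leading term u²: subtract (-4u)·g_1 from -4u² - 4v² → 20/9uv - 4v²
  leading term uv: subtract (20/9v)·g_1 from 20/9uv - 4v² → -424/81v²
  leading term v²: subtract (-424/81)·g_2 from -424/81v² → -212/63v
  leading term v: no divisor's leading term divides it; move -212/63v to the remainder.
  normal form = -212/63v.
The normal form is nonzero, so p ∉ I. Since p minus its normal form lies in I, I + (p) = I + (r) where r = -212/63v; decide whether this ideal is the whole ring.
Run Buchberger on G together with r (pairs among the g_i already reduce to 0 since G is a Gröbner basis):
g_1 = u + 5/9v, LT = u.
g_2 = v² - 9/14v, LT = v².
r = -212/63v, LT = v.

The S-polynomials (S(g_1,g_2), S(g_1,r), S(g_2,r)) all reduce to 0 modulo the current basis, so we have a Gröbner basis.
Inter-reduce: drop elements whose leading term is divisible by another's, tail-reduce, and make monic.
Reduced Gröbner basis: {u, v}.
The reduced Gröbner basis of I + (p) is {u, v} ≠ {1}, a proper ideal, so the enlarged system stays consistent: p is independent of I, with normal form -212/63v.

Ideal membership is decidable via reduction modulo a Gröbner basis.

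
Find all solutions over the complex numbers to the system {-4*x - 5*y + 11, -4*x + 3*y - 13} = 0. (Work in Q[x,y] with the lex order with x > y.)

{(-1, 3)}

Compute a lex Gröbner basis by Buchberger's algorithm.
f_1 = -4*x - 5*y + 11, LT = x.
f_2 = -4*x + 3*y - 13, LT = x.

S(f_1,f_2): lcm = x. S = 2*y - 6.
  reduce S modulo (f_1, f_2):
  remainder 2*y - 6 ≠ 0; add h_3 = 2*y - 6 to the basis.

The other S-polynomials (S(f_1,h_3), S(f_2,h_3)) all reduce to 0 modulo the current basis, so we have a Gröbner basis.
Inter-reduce: drop elements whose leading term is divisible by another's, tail-reduce, and make monic.
Reduced Gröbner basis: {x + 1, y - 3}.

Elimination: the polynomial y - 3 lies in the elimination ideal for y, so y ∈ {3}. For each such y, the remaining basis elements (now univariate) give the rest of the solution.
  y = 3: the earlier basis element becomes x + 1 = 0, giving x = -1 — point (-1, 3).
A lex Gröbner basis triangularizes the system, enabling back-substitution.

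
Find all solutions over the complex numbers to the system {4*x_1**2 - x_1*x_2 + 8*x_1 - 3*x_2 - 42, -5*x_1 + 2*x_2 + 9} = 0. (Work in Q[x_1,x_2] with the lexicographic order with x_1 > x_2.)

{(-19/3, -61/3), (3, 3)}

Compute a lex Gröbner basis by Buchberger's algorithm.
f_1 = 4*x_1**2 - x_1*x_2 + 8*x_1 - 3*x_2 - 42, LT = x_1**2.
f_2 = -5*x_1 + 2*x_2 + 9, LT = x_1.

S(f_1,f_2): lcm = x_1**2. S = 3/20*x_1*x_2 + 19/5*x_1 - 3/4*x_2 - 21/2.
  leading term x_1*x_2: subtract (-3/100*x_2)·f_2 from 3/20*x_1*x_2 + 19/5*x_1 - 3/4*x_2 - 21/2 → 19/5*x_1 + 3/50*x_2**2 - 12/25*x_2 - 21/2
  leading term x_1: subtract (-19/25)·f_2 from 19/5*x_1 + 3/50*x_2**2 - 12/25*x_2 - 21/2 → 3/50*x_2**2 + 26/25*x_2 - 183/50
  leading term x_2**2: no divisor's leading term divides it; move 3/50*x_2**2 to the remainder.
  leading term x_2: no divisor's leading term divides it; move 26/25*x_2 to the remainder.
  leading term 1: no divisor's leading term divides it; move -183/50 to the remainder.
  remainder 3/50*x_2**2 + 26/25*x_2 - 183/50 ≠ 0; add h_3 = 3/50*x_2**2 + 26/25*x_2 - 183/50 to the basis.

S(f_1,h_3): leading monomials are coprime, so the S-polynomial reduces to 0 (Buchberger's first criterion).
S(f_2,h_3): leading monomials are coprime, so the S-polynomial reduces to 0 (Buchberger's first criterion).
Every S-polynomial of the final basis reduces to 0, so we have a Gröbner basis.
Inter-reduce: drop elements whose leading term is divisible by another's, tail-reduce, and make monic.
Reduced Gröbner basis: {x_1 - 2/5*x_2 - 9/5, x_2**2 + 52/3*x_2 - 61}.

From the last basis element, x_2**2 + 52/3*x_2 - 61 = 0, so x_2 takes values in {-61/3, 3}. Each choice, substituted upward through the basis, yields the corresponding point(s) of the solution set.
  x_2 = -61/3: the earlier basis element becomes x_1 + 19/3 = 0, giving x_1 = -19/3 — point (-19/3, -61/3).
  x_2 = 3: the earlier basis element becomes x_1 - 3 = 0, giving x_1 = 3 — point (3, 3).
Zero-dimensionality of the ideal guarantees finitely many solutions over ℂ.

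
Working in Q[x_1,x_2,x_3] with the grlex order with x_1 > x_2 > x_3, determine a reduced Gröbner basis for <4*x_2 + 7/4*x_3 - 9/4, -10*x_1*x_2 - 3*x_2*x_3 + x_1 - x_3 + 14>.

f_1 = 4*x_2 + 7/4*x_3 - 9/4, LT = x_2.
f_2 = -10*x_1*x_2 - 3*x_2*x_3 + x_1 - x_3 + 14, LT = x_1*x_2.

S(f_1,f_2): lcm = x_1*x_2. S = 7/16*x_1*x_3 - 3/10*x_2*x_3 - 37/80*x_1 - 1/10*x_3 + 7/5.
  leading term x_1*x_3: no divisor's leading term divides it; move 7/16*x_1*x_3 to the remainder.
  leading term x_2*x_3: subtract (-3/40*x_3)·f_1 from -3/10*x_2*x_3 - 37/80*x_1 - 1/10*x_3 + 7/5 → 21/160*x_3**2 - 37/80*x_1 - 43/160*x_3 + 7/5
  leading term x_3**2: no divisor's leading term divides it; move 21/160*x_3**2 to the remainder.
  leading term x_1: no divisor's leading term divides it; move -37/80*x_1 to the remainder.
  leading term x_3: no divisor's leading term divides it; move -43/160*x_3 to the remainder.
  leading term 1: no divisor's leading term divides it; move 7/5 to the remainder.
  remainder 7/16*x_1*x_3 + 21/160*x_3**2 - 37/80*x_1 - 43/160*x_3 + 7/5 ≠ 0; add g_3 = 7/16*x_1*x_3 + 21/160*x_3**2 - 37/80*x_1 - 43/160*x_3 + 7/5 to the basis.

The other S-polynomials (S(f_1,g_3), S(f_2,g_3)) all reduce to 0 modulo the current basis, so we have a Gröbner basis.
Inter-reduce: drop elements whose leading term is divisible by another's, tail-reduce, and make monic.

G = {x_1*x_3 + 3/10*x_3**2 - 37/35*x_1 - 43/70*x_3 + 16/5, x_2 + 7/16*x_3 - 9/16}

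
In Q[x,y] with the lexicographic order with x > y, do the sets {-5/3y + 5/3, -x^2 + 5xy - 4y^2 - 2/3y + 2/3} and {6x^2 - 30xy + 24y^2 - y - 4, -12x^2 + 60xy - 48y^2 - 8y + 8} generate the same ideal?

Equality of ideals is decidable: compute both reduced Gröbner bases (unique for the ordering) and check whether they agree.
Buchberger on the first generating set:
f_1 = -5/3y + 5/3, LT = y.
f_2 = -x^2 + 5xy - 4y^2 - 2/3y + 2/3, LT = x^2.

The S-polynomials (S(f_1,f_2)) all reduce to 0 modulo the current basis, so we have a Gröbner basis.
Inter-reduce: drop elements whose leading term is divisible by another's, tail-reduce, and make monic.
Reduced Gröbner basis: {x^2 - 5x + 4, y - 1}.

Buchberger on the second generating set:
h_1 = 6x^2 - 30xy + 24y^2 - y - 4, LT = x^2.
h_2 = -12x^2 + 60xy - 48y^2 - 8y + 8, LT = x^2.

S(h_1,h_2): lcm = x^2. S = -5/6y.
  leading term y: no divisor's leading term divides it; move -5/6y to the remainder.
  remainder -5/6y ≠ 0; add k_3 = -5/6y to the basis.

The other S-polynomials (S(h_1,k_3), S(h_2,k_3)) all reduce to 0 modulo the current basis, so we have a Gröbner basis.
Inter-reduce: drop elements whose leading term is divisible by another's, tail-reduce, and make monic.
Reduced Gröbner basis: {x^2 - 2/3, y}.

Since the reduced bases disagree, the two ideals are not the same.

No, the ideals differ.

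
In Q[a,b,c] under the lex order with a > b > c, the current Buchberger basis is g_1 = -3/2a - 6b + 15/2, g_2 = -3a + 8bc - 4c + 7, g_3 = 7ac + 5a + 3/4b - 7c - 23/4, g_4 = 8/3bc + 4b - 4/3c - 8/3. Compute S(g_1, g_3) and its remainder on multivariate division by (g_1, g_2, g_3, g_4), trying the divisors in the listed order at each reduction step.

lcm(LM(g_1), LM(g_3)) = ac.
S = (lcm/LT(g_1))·g_1 − (lcm/LT(g_3))·g_3 = -5/7a + 4bc - 3/28b - 4c + 23/28.
Reduce S modulo (g_1, g_2, g_3, g_4) in that order:
  leading term a: subtract (10/21)·g_1 from -5/7a + 4bc - 3/28b - 4c + 23/28 → 4bc + 11/4b - 4c - 11/4
  leading term bc: subtract (3/2)·g_4 from 4bc + 11/4b - 4c - 11/4 → -13/4b - 2c + 5/4
  leading term b: no divisor's leading term divides it; move -13/4b to the remainder.
  leading term c: no divisor's leading term divides it; move -2c to the remainder.
  leading term 1: no divisor's leading term divides it; move 5/4 to the remainder.
The remainder -13/4b - 2c + 5/4 is nonzero, so it would be added as the next basis element.
An S-polynomial is built so that the two leading terms cancel; whether anything survives reduction is exactly the Gröbner-basis criterion.

S(g_1, g_3) = -5/7a + 4bc - 3/28b - 4c + 23/28; remainder on division = -13/4b - 2c + 5/4.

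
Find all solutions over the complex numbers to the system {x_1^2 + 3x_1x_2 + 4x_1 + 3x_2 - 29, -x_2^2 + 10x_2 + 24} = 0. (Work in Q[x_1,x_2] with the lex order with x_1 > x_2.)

{(-5, -2), (7, -2), (-20 - sqrt(393), 12), (-20 + sqrt(393), 12)}

Compute a lex Gröbner basis by Buchberger's algorithm.
f_1 = x_1^2 + 3x_1x_2 + 4x_1 + 3x_2 - 29, LT = x_1^2.
f_2 = -x_2^2 + 10x_2 + 24, LT = x_2^2.

The S-polynomials (S(f_1,f_2)) all reduce to 0 modulo the current basis, so we have a Gröbner basis.
Inter-reduce: drop elements whose leading term is divisible by another's, tail-reduce, and make monic.
Reduced Gröbner basis: {x_1^2 + 3x_1x_2 + 4x_1 + 3x_2 - 29, x_2^2 - 10x_2 - 24}.

Since the basis is lex-ordered, x_2^2 - 10x_2 - 24 is univariate in x_2. Its roots are {-2, 12}. Back-substituting each root into the other basis elements fixes the other coordinates.
  x_2 = -2: the earlier basis element becomes x_1^2 - 2x_1 - 35 = 0, giving x_1 = -5, 7 — points (-5, -2), (7, -2).
  x_2 = 12: the earlier basis element becomes x_1^2 + 40x_1 + 7 = 0, giving x_1 = -20 - sqrt(393), -20 + sqrt(393) — points (-20 - sqrt(393), 12), (-20 + sqrt(393), 12).
Each listed point satisfies every original equation (direct substitution).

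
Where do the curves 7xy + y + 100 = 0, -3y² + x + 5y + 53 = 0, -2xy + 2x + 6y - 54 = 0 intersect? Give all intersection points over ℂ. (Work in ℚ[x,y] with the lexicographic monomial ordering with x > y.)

{(-3, 5)}

Compute a lex Gröbner basis by Buchberger's algorithm.
f_1 = 7xy + y + 100, LT = xy.
f_2 = x - 3y² + 5y + 53, LT = x.
f_3 = -2xy + 2x + 6y - 54, LT = xy.

S(f_1,f_2): lcm = xy. S = 3y³ - 5y² - 370/7y + 100/7.
  leading term y³: no divisor's leading term divides it; move 3y³ to the remainder.
  leading term y²: no divisor's leading term divides it; move -5y² to the remainder.
  leading term y: no divisor's leading term divides it; move -370/7y to the remainder.
  leading term 1: no divisor's leading term divides it; move 100/7 to the remainder.
  remainder 3y³ - 5y² - 370/7y + 100/7 ≠ 0; add h_4 = 3y³ - 5y² - 370/7y + 100/7 to the basis.

S(f_1,f_3): lcm = xy. S = x + 22/7y - 89/7.
  leading term x: subtract (1)·f_2 from x + 22/7y - 89/7 → 3y² - 13/7y - 460/7
  leading term y²: no divisor's leading term divides it; move 3y² to the remainder.
  leading term y: no divisor's leading term divides it; move -13/7y to the remainder.
  leading term 1: no divisor's leading term divides it; move -460/7 to the remainder.
  remainder 3y² - 13/7y - 460/7 ≠ 0; add h_5 = 3y² - 13/7y - 460/7 to the basis.

S(f_3,h_4): lcm = xy³. S = ⅔xy² + 370/21xy - 100/21x - 3y³ + 27y².
  leading term xy²: subtract (2/21y)·f_1 from ⅔xy² + 370/21xy - 100/21x - 3y³ + 27y² → 370/21xy - 100/21x - 3y³ + 565/21y² - 200/21y
  leading term xy: subtract (370/147)·f_1 from 370/21xy - 100/21x - 3y³ + 565/21y² - 200/21y → -100/21x - 3y³ + 565/21y² - 590/49y - 37000/147
  leading term x: subtract (-100/21)·f_2 from -100/21x - 3y³ + 565/21y² - 590/49y - 37000/147 → -3y³ + 265/21y² + 1730/147y + 100/147
  leading term y³: subtract (-1)·h_4 from -3y³ + 265/21y² + 1730/147y + 100/147 → 160/21y² - 6040/147y + 2200/147
  leading term y²: subtract (160/63)·h_5 from 160/21y² - 6040/147y + 2200/147 → -16040/441y + 80200/441
  leading term y: no divisor's leading term divides it; move -16040/441y to the remainder.
  leading term 1: no divisor's leading term divides it; move 80200/441 to the remainder.
  remainder -16040/441y + 80200/441 ≠ 0; add h_6 = -16040/441y + 80200/441 to the basis.

The other S-polynomials (S(f_2,f_3), S(f_1,h_4), S(f_2,h_4), S(f_1,h_5), S(f_2,h_5), S(f_3,h_5), S(h_4,h_5), S(f_1,h_6), S(f_2,h_6), S(f_3,h_6), S(h_4,h_6), S(h_5,h_6)) all reduce to 0 modulo the current basis, so we have a Gröbner basis.
Inter-reduce: drop elements whose leading term is divisible by another's, tail-reduce, and make monic.
Reduced Gröbner basis: {x + 3, y - 5}.

A lex Gröbner basis eliminates variables successively. Here y - 5 depends only on y, with roots {5}; lifting each root through the earlier basis elements recovers the full solutions.
  y = 5: the earlier basis element becomes x + 3 = 0, giving x = -3 — point (-3, 5).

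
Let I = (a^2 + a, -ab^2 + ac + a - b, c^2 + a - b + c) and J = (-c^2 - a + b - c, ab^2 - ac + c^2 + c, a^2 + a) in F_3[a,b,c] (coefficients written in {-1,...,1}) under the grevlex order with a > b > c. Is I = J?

Yes, the ideals are equal.

Since reduced Gröbner bases are canonical representatives of ideals under a given ordering, it suffices to compute and compare them.
Buchberger on the first generating set:
f_1 = a^2 + a, LT = a^2.
f_2 = -ab^2 + ac + a - b, LT = ab^2.
f_3 = c^2 + a - b + c, LT = c^2.

S(f_1,f_2): lcm = a^2b^2. S = ab^2 + a^2c + a^2 - ab.
  reduce S modulo (f_1, f_2, f_3):
  remainder -ab - b ≠ 0; add g_4 = -ab - b to the basis.

S(f_2,g_4): lcm = ab^2. S = -b^2 - ac - a + b.
  reduce S modulo (f_1, f_2, f_3, g_4):
  remainder -b^2 - ac - a + b ≠ 0; add g_5 = -b^2 - ac - a + b to the basis.

The other S-polynomials (S(f_1,f_3), S(f_2,f_3), S(f_1,g_4), S(f_3,g_4), S(f_1,g_5), S(f_2,g_5), S(f_3,g_5), S(g_4,g_5)) all reduce to 0 modulo the current basis, so we have a Gröbner basis.
Inter-reduce: drop elements whose leading term is divisible by another's, tail-reduce, and make monic.
Reduced Gröbner basis: {a^2 + a, ab + b, b^2 + ac + a - b, c^2 + a - b + c}.

Buchberger on the second generating set:
h_1 = -c^2 - a + b - c, LT = c^2.
h_2 = ab^2 - ac + c^2 + c, LT = ab^2.
h_3 = a^2 + a, LT = a^2.

S(h_2,h_3): lcm = a^2b^2. S = -ab^2 - a^2c + ac^2 + ac.
  reduce S modulo (h_1, h_2, h_3):
  remainder ab + b ≠ 0; add k_4 = ab + b to the basis.

S(h_2,k_4): lcm = ab^2. S = -b^2 - ac + c^2 + c.
  reduce S modulo (h_1, h_2, h_3, k_4):
  remainder -b^2 - ac - a + b ≠ 0; add k_5 = -b^2 - ac - a + b to the basis.

The other S-polynomials (S(h_1,h_2), S(h_1,h_3), S(h_1,k_4), S(h_3,k_4), S(h_1,k_5), S(h_2,k_5), S(h_3,k_5), S(k_4,k_5)) all reduce to 0 modulo the current basis, so we have a Gröbner basis.
Inter-reduce: drop elements whose leading term is divisible by another's, tail-reduce, and make monic.
Reduced Gröbner basis: {a^2 + a, ab + b, b^2 + ac + a - b, c^2 + a - b + c}.

The two bases agree; hence the ideals are identical.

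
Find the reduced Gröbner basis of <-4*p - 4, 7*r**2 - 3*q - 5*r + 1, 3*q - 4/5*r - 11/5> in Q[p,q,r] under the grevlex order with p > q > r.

f_1 = -4*p - 4, LT = p.
f_2 = 7*r**2 - 3*q - 5*r + 1, LT = r**2.
f_3 = 3*q - 4/5*r - 11/5, LT = q.

The S-polynomials (S(f_1,f_2), S(f_1,f_3), S(f_2,f_3)) all reduce to 0 modulo the current basis, so we have a Gröbner basis.

G = {r**2 - 29/35*r - 6/35, p + 1, q - 4/15*r - 11/15}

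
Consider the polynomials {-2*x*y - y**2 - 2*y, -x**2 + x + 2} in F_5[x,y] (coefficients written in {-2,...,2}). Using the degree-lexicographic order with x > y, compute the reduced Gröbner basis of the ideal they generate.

G = {y**3 + y**2, x**2 - x - 2, x*y - 2*y**2 + y}

f_1 = -2*x*y - y**2 - 2*y, LT = x*y.
f_2 = -x**2 + x + 2, LT = x**2.

S(f_1,f_2): lcm = x**2*y. S = -2*x*y**2 + 2*x*y + 2*y.
  leading term x*y**2: subtract (y)·f_1 from -2*x*y**2 + 2*x*y + 2*y → y**3 + 2*x*y + 2*y**2 + 2*y
  leading term y**3: no divisor's leading term divides it; move y**3 to the remainder.
  leading term x*y: subtract (-1)·f_1 from 2*x*y + 2*y**2 + 2*y → y**2
  leading term y**2: no divisor's leading term divides it; move y**2 to the remainder.
  remainder y**3 + y**2 ≠ 0; add g_3 = y**3 + y**2 to the basis.

The other S-polynomials (S(f_1,g_3), S(f_2,g_3)) all reduce to 0 modulo the current basis, so we have a Gröbner basis.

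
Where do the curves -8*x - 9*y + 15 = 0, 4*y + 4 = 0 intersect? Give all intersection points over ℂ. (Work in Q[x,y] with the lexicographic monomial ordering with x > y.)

Compute a lex Gröbner basis by Buchberger's algorithm.
f_1 = -8*x - 9*y + 15, LT = x.
f_2 = 4*y + 4, LT = y.

The S-polynomials (S(f_1,f_2)) all reduce to 0 modulo the current basis, so we have a Gröbner basis.
Inter-reduce: drop elements whose leading term is divisible by another's, tail-reduce, and make monic.
Reduced Gröbner basis: {x - 3, y + 1}.

Since the basis is lex-ordered, y + 1 is univariate in y. Its roots are {-1}. Back-substituting each root into the other basis elements fixes the other coordinates.
  y = -1: the earlier basis element becomes x - 3 = 0, giving x = 3 — point (3, -1).
Substituting each solution back into the original system confirms all equations vanish.

{(3, -1)}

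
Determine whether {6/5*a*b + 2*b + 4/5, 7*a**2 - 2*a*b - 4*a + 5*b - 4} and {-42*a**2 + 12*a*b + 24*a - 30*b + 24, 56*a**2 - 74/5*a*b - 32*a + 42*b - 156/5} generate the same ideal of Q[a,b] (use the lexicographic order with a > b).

Yes, the ideals are equal.

Since reduced Gröbner bases are canonical representatives of ideals under a given ordering, it suffices to compute and compare them.
Buchberger on the first generating set:
f_1 = 6/5*a*b + 2*b + 4/5, LT = a*b.
f_2 = 7*a**2 - 2*a*b - 4*a + 5*b - 4, LT = a**2.

S(f_1,f_2): lcm = a**2*b. S = 2/7*a*b**2 + 47/21*a*b + 2/3*a - 5/7*b**2 + 4/7*b.
  leading term a*b**2: subtract (5/21*b)·f_1 from 2/7*a*b**2 + 47/21*a*b + 2/3*a - 5/7*b**2 + 4/7*b → 47/21*a*b + 2/3*a - 25/21*b**2 + 8/21*b
  leading term a*b: subtract (235/126)·f_1 from 47/21*a*b + 2/3*a - 25/21*b**2 + 8/21*b → 2/3*a - 25/21*b**2 - 211/63*b - 94/63
  leading term a: no divisor's leading term divides it; move 2/3*a to the remainder.
  leading term b**2: no divisor's leading term divides it; move -25/21*b**2 to the remainder.
  leading term b: no divisor's leading term divides it; move -211/63*b to the remainder.
  leading term 1: no divisor's leading term divides it; move -94/63 to the remainder.
  remainder 2/3*a - 25/21*b**2 - 211/63*b - 94/63 ≠ 0; add g_3 = 2/3*a - 25/21*b**2 - 211/63*b - 94/63 to the basis.

S(f_1,g_3): lcm = a*b. S = 25/14*b**3 + 211/42*b**2 + 82/21*b + 2/3.
  leading term b**3: no divisor's leading term divides it; move 25/14*b**3 to the remainder.
  leading term b**2: no divisor's leading term divides it; move 211/42*b**2 to the remainder.
  leading term b: no divisor's leading term divides it; move 82/21*b to the remainder.
  leading term 1: no divisor's leading term divides it; move 2/3 to the remainder.
  remainder 25/14*b**3 + 211/42*b**2 + 82/21*b + 2/3 ≠ 0; add g_4 = 25/14*b**3 + 211/42*b**2 + 82/21*b + 2/3 to the basis.

The other S-polynomials (S(f_2,g_3), S(f_1,g_4), S(f_2,g_4), S(g_3,g_4)) all reduce to 0 modulo the current basis, so we have a Gröbner basis.
Inter-reduce: drop elements whose leading term is divisible by another's, tail-reduce, and make monic.
Reduced Gröbner basis: {a - 25/14*b**2 - 211/42*b - 47/21, b**3 + 211/75*b**2 + 164/75*b + 28/75}.

Buchberger on the second generating set:
h_1 = -42*a**2 + 12*a*b + 24*a - 30*b + 24, LT = a**2.
h_2 = 56*a**2 - 74/5*a*b - 32*a + 42*b - 156/5, LT = a**2.

S(h_1,h_2): lcm = a**2. S = -3/140*a*b - 1/28*b - 1/70.
  leading term a*b: no divisor's leading term divides it; move -3/140*a*b to the remainder.
  leading term b: no divisor's leading term divides it; move -1/28*b to the remainder.
  leading term 1: no divisor's leading term divides it; move -1/70 to the remainder.
  remainder -3/140*a*b - 1/28*b - 1/70 ≠ 0; add k_3 = -3/140*a*b - 1/28*b - 1/70 to the basis.

S(h_1,k_3): lcm = a**2*b. S = -2/7*a*b**2 - 47/21*a*b - 2/3*a + 5/7*b**2 - 4/7*b.
  leading term a*b**2: subtract (40/3*b)·k_3 from -2/7*a*b**2 - 47/21*a*b - 2/3*a + 5/7*b**2 - 4/7*b → -47/21*a*b - 2/3*a + 25/21*b**2 - 8/21*b
  leading term a*b: subtract (940/9)·k_3 from -47/21*a*b - 2/3*a + 25/21*b**2 - 8/21*b → -2/3*a + 25/21*b**2 + 211/63*b + 94/63
  leading term a: no divisor's leading term divides it; move -2/3*a to the remainder.
  leading term b**2: no divisor's leading term divides it; move 25/21*b**2 to the remainder.
  leading term b: no divisor's leading term divides it; move 211/63*b to the remainder.
  leading term 1: no divisor's leading term divides it; move 94/63 to the remainder.
  remainder -2/3*a + 25/21*b**2 + 211/63*b + 94/63 ≠ 0; add k_4 = -2/3*a + 25/21*b**2 + 211/63*b + 94/63 to the basis.

S(k_3,k_4): lcm = a*b. S = 25/14*b**3 + 211/42*b**2 + 82/21*b + 2/3.
  leading term b**3: no divisor's leading term divides it; move 25/14*b**3 to the remainder.
  leading term b**2: no divisor's leading term divides it; move 211/42*b**2 to the remainder.
  leading term b: no divisor's leading term divides it; move 82/21*b to the remainder.
  leading term 1: no divisor's leading term divides it; move 2/3 to the remainder.
  remainder 25/14*b**3 + 211/42*b**2 + 82/21*b + 2/3 ≠ 0; add k_5 = 25/14*b**3 + 211/42*b**2 + 82/21*b + 2/3 to the basis.

The other S-polynomials (S(h_2,k_3), S(h_1,k_4), S(h_2,k_4), S(h_1,k_5), S(h_2,k_5), S(k_3,k_5), S(k_4,k_5)) all reduce to 0 modulo the current basis, so we have a Gröbner basis.
Inter-reduce: drop elements whose leading term is divisible by another's, tail-reduce, and make monic.
Reduced Gröbner basis: {a - 25/14*b**2 - 211/42*b - 47/21, b**3 + 211/75*b**2 + 164/75*b + 28/75}.

Same reduced basis, so the two generating sets span the same ideal.
The choice of monomial ordering does not affect the verdict — as long as both bases are computed under the same ordering, their equality decides ideal equality.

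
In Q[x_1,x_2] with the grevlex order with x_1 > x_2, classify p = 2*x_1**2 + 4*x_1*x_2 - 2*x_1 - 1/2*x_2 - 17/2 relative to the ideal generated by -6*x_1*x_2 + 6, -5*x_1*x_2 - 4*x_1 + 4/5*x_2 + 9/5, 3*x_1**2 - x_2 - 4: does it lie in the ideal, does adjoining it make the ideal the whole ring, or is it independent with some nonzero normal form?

First compute the reduced Gröbner basis of I by Buchberger's algorithm.
f_1 = -6*x_1*x_2 + 6, LT = x_1*x_2.
f_2 = -5*x_1*x_2 - 4*x_1 + 4/5*x_2 + 9/5, LT = x_1*x_2.
f_3 = 3*x_1**2 - x_2 - 4, LT = x_1**2.

S(f_1,f_2): lcm = x_1*x_2. S = -4/5*x_1 + 4/25*x_2 - 16/25.
  leading term x_1: no divisor's leading term divides it; move -4/5*x_1 to the remainder.
  leading term x_2: no divisor's leading term divides it; move 4/25*x_2 to the remainder.
  leading term 1: no divisor's leading term divides it; move -16/25 to the remainder.
  remainder -4/5*x_1 + 4/25*x_2 - 16/25 ≠ 0; add h_4 = -4/5*x_1 + 4/25*x_2 - 16/25 to the basis.

S(f_1,f_3): lcm = x_1**2*x_2. S = 1/3*x_2**2 - x_1 + 4/3*x_2.
  leading term x_2**2: no divisor's leading term divides it; move 1/3*x_2**2 to the remainder.
  leading term x_1: subtract (5/4)·h_4 from -x_1 + 4/3*x_2 → 17/15*x_2 + 4/5
  leading term x_2: no divisor's leading term divides it; move 17/15*x_2 to the remainder.
  leading term 1: no divisor's leading term divides it; move 4/5 to the remainder.
  remainder 1/3*x_2**2 + 17/15*x_2 + 4/5 ≠ 0; add h_5 = 1/3*x_2**2 + 17/15*x_2 + 4/5 to the basis.

S(f_2,f_3): lcm = x_1**2*x_2. S = 4/5*x_1**2 - 4/25*x_1*x_2 + 1/3*x_2**2 - 9/25*x_1 + 4/3*x_2.
  leading term x_1**2: subtract (4/15)·f_3 from 4/5*x_1**2 - 4/25*x_1*x_2 + 1/3*x_2**2 - 9/25*x_1 + 4/3*x_2 → -4/25*x_1*x_2 + 1/3*x_2**2 - 9/25*x_1 + 8/5*x_2 + 16/15
  leading term x_1*x_2: subtract (2/75)·f_1 from -4/25*x_1*x_2 + 1/3*x_2**2 - 9/25*x_1 + 8/5*x_2 + 16/15 → 1/3*x_2**2 - 9/25*x_1 + 8/5*x_2 + 68/75
  leading term x_2**2: subtract (1)·h_5 from 1/3*x_2**2 - 9/25*x_1 + 8/5*x_2 + 68/75 → -9/25*x_1 + 7/15*x_2 + 8/75
  leading term x_1: subtract (9/20)·h_4 from -9/25*x_1 + 7/15*x_2 + 8/75 → 148/375*x_2 + 148/375
  leading term x_2: no divisor's leading term divides it; move 148/375*x_2 to the remainder.
  leading term 1: no divisor's leading term divides it; move 148/375 to the remainder.
  remainder 148/375*x_2 + 148/375 ≠ 0; add h_6 = 148/375*x_2 + 148/375 to the basis.

S(f_1,h_4): lcm = x_1*x_2. S = 1/5*x_2**2 - 4/5*x_2 - 1.
  leading term x_2**2: subtract (3/5)·h_5 from 1/5*x_2**2 - 4/5*x_2 - 1 → -37/25*x_2 - 37/25
  leading term x_2: subtract (-15/4)·h_6 from -37/25*x_2 - 37/25 → 0
  remainder 0.

S(f_2,h_4): lcm = x_1*x_2. S = 1/5*x_2**2 + 4/5*x_1 - 24/25*x_2 - 9/25.
  leading term x_2**2: subtract (3/5)·h_5 from 1/5*x_2**2 + 4/5*x_1 - 24/25*x_2 - 9/25 → 4/5*x_1 - 41/25*x_2 - 21/25
  leading term x_1: subtract (-1)·h_4 from 4/5*x_1 - 41/25*x_2 - 21/25 → -37/25*x_2 - 37/25
  leading term x_2: subtract (-15/4)·h_6 from -37/25*x_2 - 37/25 → 0
  remainder 0.

S(f_3,h_4): lcm = x_1**2. S = 1/5*x_1*x_2 - 4/5*x_1 - 1/3*x_2 - 4/3.
  leading term x_1*x_2: subtract (-1/30)·f_1 from 1/5*x_1*x_2 - 4/5*x_1 - 1/3*x_2 - 4/3 → -4/5*x_1 - 1/3*x_2 - 17/15
  leading term x_1: subtract (1)·h_4 from -4/5*x_1 - 1/3*x_2 - 17/15 → -37/75*x_2 - 37/75
  leading term x_2: subtract (-5/4)·h_6 from -37/75*x_2 - 37/75 → 0
  remainder 0.

S(f_1,h_5): lcm = x_1*x_2**2. S = -17/5*x_1*x_2 - 12/5*x_1 - x_2.
  leading term x_1*x_2: subtract (17/30)·f_1 from -17/5*x_1*x_2 - 12/5*x_1 - x_2 → -12/5*x_1 - x_2 - 17/5
  leading term x_1: subtract (3)·h_4 from -12/5*x_1 - x_2 - 17/5 → -37/25*x_2 - 37/25
  leading term x_2: subtract (-15/4)·h_6 from -37/25*x_2 - 37/25 → 0
  remainder 0.

S(f_2,h_5): lcm = x_1*x_2**2. S = -13/5*x_1*x_2 - 4/25*x_2**2 - 12/5*x_1 - 9/25*x_2.
  leading term x_1*x_2: subtract (13/30)·f_1 from -13/5*x_1*x_2 - 4/25*x_2**2 - 12/5*x_1 - 9/25*x_2 → -4/25*x_2**2 - 12/5*x_1 - 9/25*x_2 - 13/5
  leading term x_2**2: subtract (-12/25)·h_5 from -4/25*x_2**2 - 12/5*x_1 - 9/25*x_2 - 13/5 → -12/5*x_1 + 23/125*x_2 - 277/125
  leading term x_1: subtract (3)·h_4 from -12/5*x_1 + 23/125*x_2 - 277/125 → -37/125*x_2 - 37/125
  leading term x_2: subtract (-3/4)·h_6 from -37/125*x_2 - 37/125 → 0
  remainder 0.

S(f_3,h_5): leading monomials are coprime, so the S-polynomial reduces to 0 (Buchberger's first criterion).
S(h_4,h_5): leading monomials are coprime, so the S-polynomial reduces to 0 (Buchberger's first criterion).
S(f_1,h_6): lcm = x_1*x_2. S = -x_1 - 1.
  leading term x_1: subtract (5/4)·h_4 from -x_1 - 1 → -1/5*x_2 - 1/5
  leading term x_2: subtract (-75/148)·h_6 from -1/5*x_2 - 1/5 → 0
  remainder 0.

S(f_2,h_6): lcm = x_1*x_2. S = -1/5*x_1 - 4/25*x_2 - 9/25.
  leading term x_1: subtract (1/4)·h_4 from -1/5*x_1 - 4/25*x_2 - 9/25 → -1/5*x_2 - 1/5
  leading term x_2: subtract (-75/148)·h_6 from -1/5*x_2 - 1/5 → 0
  remainder 0.

S(f_3,h_6): leading monomials are coprime, so the S-polynomial reduces to 0 (Buchberger's first criterion).
S(h_4,h_6): leading monomials are coprime, so the S-polynomial reduces to 0 (Buchberger's first criterion).
S(h_5,h_6): lcm = x_2**2. S = 12/5*x_2 + 12/5.
  leading term x_2: subtract (225/37)·h_6 from 12/5*x_2 + 12/5 → 0
  remainder 0.

Every S-polynomial of the final basis reduces to 0, so we have a Gröbner basis.
Inter-reduce: drop elements whose leading term is divisible by another's, tail-reduce, and make monic.
Reduced Gröbner basis: {x_1 + 1, x_2 + 1}.
Label its elements g_1 = x_1 + 1, g_2 = x_2 + 1.

Reduce p = 2*x_1**2 + 4*x_1*x_2 - 2*x_1 - 1/2*x_2 - 17/2 modulo G:
  leading term x_1**2: subtract (2*x_1)·g_1 from 2*x_1**2 + 4*x_1*x_2 - 2*x_1 - 1/2*x_2 - 17/2 → 4*x_1*x_2 - 4*x_1 - 1/2*x_2 - 17/2
  leading term x_1*x_2: subtract (4*x_2)·g_1 from 4*x_1*x_2 - 4*x_1 - 1/2*x_2 - 17/2 → -4*x_1 - 9/2*x_2 - 17/2
  leading term x_1: subtract (-4)·g_1 from -4*x_1 - 9/2*x_2 - 17/2 → -9/2*x_2 - 9/2
  leading term x_2: subtract (-9/2)·g_2 from -9/2*x_2 - 9/2 → 0
  normal form = 0.
Since the normal form is 0, p ∈ I.

2*x_1**2 + 4*x_1*x_2 - 2*x_1 - 1/2*x_2 - 17/2 lies in I (it reduces to 0).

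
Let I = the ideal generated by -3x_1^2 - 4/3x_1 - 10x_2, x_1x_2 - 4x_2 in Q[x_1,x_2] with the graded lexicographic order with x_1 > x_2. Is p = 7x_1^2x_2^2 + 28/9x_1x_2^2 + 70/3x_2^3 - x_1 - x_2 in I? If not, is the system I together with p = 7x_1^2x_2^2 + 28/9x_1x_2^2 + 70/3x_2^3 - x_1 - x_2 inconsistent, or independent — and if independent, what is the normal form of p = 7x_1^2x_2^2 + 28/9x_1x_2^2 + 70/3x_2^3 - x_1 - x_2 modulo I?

7x_1^2x_2^2 + 28/9x_1x_2^2 + 70/3x_2^3 - x_1 - x_2 is independent of I; its normal form modulo I is -x_1 - x_2.

First compute the reduced Gröbner basis of I by Buchberger's algorithm.
f_1 = -3x_1^2 - 4/3x_1 - 10x_2, LT = x_1^2.
f_2 = x_1x_2 - 4x_2, LT = x_1x_2.

S(f_1,f_2): lcm = x_1^2x_2. S = 40/9x_1x_2 + 10/3x_2^2.
  reduce S modulo (f_1, f_2):
  remainder 10/3x_2^2 + 160/9x_2 ≠ 0; add h_3 = 10/3x_2^2 + 160/9x_2 to the basis.

The other S-polynomials (S(f_1,h_3), S(f_2,h_3)) all reduce to 0 modulo the current basis, so we have a Gröbner basis.
Inter-reduce: drop elements whose leading term is divisible by another's, tail-reduce, and make monic.
Reduced Gröbner basis: {x_1^2 + 4/9x_1 + 10/3x_2, x_1x_2 - 4x_2, x_2^2 + 16/3x_2}.
Label its elements g_1 = x_1^2 + 4/9x_1 + 10/3x_2, g_2 = x_1x_2 - 4x_2, g_3 = x_2^2 + 16/3x_2.

Reduce p = 7x_1^2x_2^2 + 28/9x_1x_2^2 + 70/3x_2^3 - x_1 - x_2 modulo G:
  leading term x_1^2x_2^2: subtract (7x_2^2)·g_1 from 7x_1^2x_2^2 + 28/9x_1x_2^2 + 70/3x_2^3 - x_1 - x_2 → -x_1 - x_2
  leading term x_1: no divisor's leading term divides it; move -x_1 to the remainder.
  leading term x_2: no divisor's leading term divides it; move -x_2 to the remainder.
  normal form = -x_1 - x_2.
The normal form is nonzero, so p ∉ I. Since p minus its normal form lies in I, I + (p) = I + (r) where r = -x_1 - x_2; decide whether this ideal is the whole ring.
Run Buchberger on G together with r (pairs among the g_i already reduce to 0 since G is a Gröbner basis):
g_1 = x_1^2 + 4/9x_1 + 10/3x_2, LT = x_1^2.
g_2 = x_1x_2 - 4x_2, LT = x_1x_2.
g_3 = x_2^2 + 16/3x_2, LT = x_2^2.
r = -x_1 - x_2, LT = x_1.

S(g_1,r): lcm = x_1^2. S = -x_1x_2 + 4/9x_1 + 10/3x_2.
  reduce S modulo (g_1, g_2, g_3, r):
  remainder -10/9x_2 ≠ 0; add m_5 = -10/9x_2 to the basis.

The other S-polynomials (S(g_1,g_2), S(g_1,g_3), S(g_2,g_3), S(g_2,r), S(g_3,r), S(g_1,m_5), S(g_2,m_5), S(g_3,m_5), S(r,m_5)) all reduce to 0 modulo the current basis, so we have a Gröbner basis.
Inter-reduce: drop elements whose leading term is divisible by another's, tail-reduce, and make monic.
Reduced Gröbner basis: {x_1, x_2}.
The reduced Gröbner basis of I + (p) is {x_1, x_2} ≠ {1}, a proper ideal, so the enlarged system stays consistent: p is independent of I, with normal form -x_1 - x_2.

The remainder on division by a Gröbner basis is unique — it is the normal form.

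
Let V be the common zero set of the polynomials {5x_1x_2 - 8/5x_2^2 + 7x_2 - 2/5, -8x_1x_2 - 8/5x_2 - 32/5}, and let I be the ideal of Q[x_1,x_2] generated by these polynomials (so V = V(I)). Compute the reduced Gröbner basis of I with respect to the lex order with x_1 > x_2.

G = {x_1 - 16/55x_2 + 71/55, x_2^2 - 15/4x_2 + 11/4}

f_1 = 5x_1x_2 - 8/5x_2^2 + 7x_2 - 2/5, LT = x_1x_2.
f_2 = -8x_1x_2 - 8/5x_2 - 32/5, LT = x_1x_2.

S(f_1,f_2): lcm = x_1x_2. S = -8/25x_2^2 + 6/5x_2 - 22/25.
  reduce S modulo (f_1, f_2):
  remainder -8/25x_2^2 + 6/5x_2 - 22/25 ≠ 0; add g_3 = -8/25x_2^2 + 6/5x_2 - 22/25 to the basis.

S(f_1,g_3): lcm = x_1x_2^2. S = 15/4x_1x_2 - 11/4x_1 - 8/25x_2^3 + 7/5x_2^2 - 2/25x_2.
  reduce S modulo (f_1, f_2, g_3):
  remainder -11/4x_1 + 4/5x_2 - 71/20 ≠ 0; add g_4 = -11/4x_1 + 4/5x_2 - 71/20 to the basis.

The other S-polynomials (S(f_2,g_3), S(f_1,g_4), S(f_2,g_4), S(g_3,g_4)) all reduce to 0 modulo the current basis, so we have a Gröbner basis.
Inter-reduce: drop elements whose leading term is divisible by another's, tail-reduce, and make monic.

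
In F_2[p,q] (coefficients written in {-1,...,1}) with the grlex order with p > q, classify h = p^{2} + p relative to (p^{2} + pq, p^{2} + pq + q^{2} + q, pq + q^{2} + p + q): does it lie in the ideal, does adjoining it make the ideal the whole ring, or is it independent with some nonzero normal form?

First compute the reduced Gröbner basis of I by Buchberger's algorithm.
f_1 = p^{2} + pq, LT = p^{2}.
f_2 = p^{2} + pq + q^{2} + q, LT = p^{2}.
f_3 = pq + q^{2} + p + q, LT = pq.

S(f_1,f_2): lcm = p^{2}. S = q^{2} + q.
  leading term q^{2}: no divisor's leading term divides it; move q^{2} to the remainder.
  leading term q: no divisor's leading term divides it; move q to the remainder.
  remainder q^{2} + q ≠ 0; add k_4 = q^{2} + q to the basis.

The other S-polynomials (S(f_1,f_3), S(f_2,f_3), S(f_1,k_4), S(f_2,k_4), S(f_3,k_4)) all reduce to 0 modulo the current basis, so we have a Gröbner basis.
Inter-reduce: drop elements whose leading term is divisible by another's, tail-reduce, and make monic.
Reduced Gröbner basis: {p^{2} + p, pq + p, q^{2} + q}.
Label its elements g_1 = p^{2} + p, g_2 = pq + p, g_3 = q^{2} + q.

Reduce h = p^{2} + p modulo G:
  leading term p^{2}: subtract (1)·g_1 from p^{2} + p → 0
  normal form = 0.
Since the normal form is 0, h ∈ I.

p^{2} + p lies in I (it reduces to 0).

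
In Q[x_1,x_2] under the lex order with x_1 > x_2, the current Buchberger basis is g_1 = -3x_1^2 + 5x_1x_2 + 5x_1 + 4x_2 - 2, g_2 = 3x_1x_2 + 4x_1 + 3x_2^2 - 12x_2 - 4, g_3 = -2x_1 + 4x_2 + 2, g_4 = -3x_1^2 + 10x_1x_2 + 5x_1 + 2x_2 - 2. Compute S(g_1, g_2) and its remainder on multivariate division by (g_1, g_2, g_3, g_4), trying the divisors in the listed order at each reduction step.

S(g_1, g_2) = -4/3x_1^2 - 8/3x_1x_2^2 + 7/3x_1x_2 + 4/3x_1 - 4/3x_2^2 + 2/3x_2; remainder on division = 8/3x_2^3 - 47/3x_2^2 - 14/9x_2.

lcm(LM(g_1), LM(g_2)) = x_1^2x_2.
S = (lcm/LT(g_1))·g_1 − (lcm/LT(g_2))·g_2 = -4/3x_1^2 - 8/3x_1x_2^2 + 7/3x_1x_2 + 4/3x_1 - 4/3x_2^2 + 2/3x_2.
Reduce S modulo (g_1, g_2, g_3, g_4) in that order:
  leading term x_1^2: subtract (4/9)·g_1 from -4/3x_1^2 - 8/3x_1x_2^2 + 7/3x_1x_2 + 4/3x_1 - 4/3x_2^2 + 2/3x_2 → -8/3x_1x_2^2 + 1/9x_1x_2 - 8/9x_1 - 4/3x_2^2 - 10/9x_2 + 8/9
  leading term x_1x_2^2: subtract (-8/9x_2)·g_2 from -8/3x_1x_2^2 + 1/9x_1x_2 - 8/9x_1 - 4/3x_2^2 - 10/9x_2 + 8/9 → 11/3x_1x_2 - 8/9x_1 + 8/3x_2^3 - 12x_2^2 - 14/3x_2 + 8/9
  leading term x_1x_2: subtract (11/9)·g_2 from 11/3x_1x_2 - 8/9x_1 + 8/3x_2^3 - 12x_2^2 - 14/3x_2 + 8/9 → -52/9x_1 + 8/3x_2^3 - 47/3x_2^2 + 10x_2 + 52/9
  leading term x_1: subtract (26/9)·g_3 from -52/9x_1 + 8/3x_2^3 - 47/3x_2^2 + 10x_2 + 52/9 → 8/3x_2^3 - 47/3x_2^2 - 14/9x_2
  leading term x_2^3: no divisor's leading term divides it; move 8/3x_2^3 to the remainder.
  leading term x_2^2: no divisor's leading term divides it; move -47/3x_2^2 to the remainder.
  leading term x_2: no divisor's leading term divides it; move -14/9x_2 to the remainder.
The remainder 8/3x_2^3 - 47/3x_2^2 - 14/9x_2 is nonzero, so it would be added as the next basis element.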